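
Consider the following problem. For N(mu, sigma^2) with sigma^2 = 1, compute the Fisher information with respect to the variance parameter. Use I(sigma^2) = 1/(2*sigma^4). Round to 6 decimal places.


Fisher information for variance: I(sigma^2) = 1/(2*sigma^4).
sigma^2 = 1, so sigma^4 = 1.
I = 1/(2*1) = 1/2 = 0.500000

0.500000


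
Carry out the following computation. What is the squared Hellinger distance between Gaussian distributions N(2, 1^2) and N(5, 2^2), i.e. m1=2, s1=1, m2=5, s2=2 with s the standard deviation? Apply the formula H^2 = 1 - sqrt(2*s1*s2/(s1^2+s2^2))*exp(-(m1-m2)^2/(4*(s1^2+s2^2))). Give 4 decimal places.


Squared Hellinger distance for Gaussians:
H^2 = 1 - sqrt(2*s1*s2/(s1^2+s2^2)) * exp(-(m1-m2)^2/(4*(s1^2+s2^2))).
s1^2 = 1, s2^2 = 4, s1^2+s2^2 = 5.
sqrt(2*1*2/(5)) = 0.894427.
(m1-m2)^2 = (-3)^2 = 9.
exp(-9/(4*5)) = exp(-0.45) = 0.637628.
H^2 = 1 - 0.894427*0.637628 = 0.4297

0.4297


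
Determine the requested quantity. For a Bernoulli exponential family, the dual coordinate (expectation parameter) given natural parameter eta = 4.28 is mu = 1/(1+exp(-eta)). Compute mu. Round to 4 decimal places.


Dual coordinate (expectation parameter) for Bernoulli:
mu = 1/(1+exp(-eta)).
eta = 4.28.
exp(-eta) = exp(-4.28) = 0.013843.
mu = 1/(1+0.013843) = 0.9863

0.9863


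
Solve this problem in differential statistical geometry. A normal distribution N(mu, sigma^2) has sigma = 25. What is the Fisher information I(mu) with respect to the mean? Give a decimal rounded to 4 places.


The Fisher information for the mean of a normal distribution is I(mu) = 1/sigma^2.
sigma = 25, so sigma^2 = 625.
I(mu) = 1/625 = 0.0016

0.0016


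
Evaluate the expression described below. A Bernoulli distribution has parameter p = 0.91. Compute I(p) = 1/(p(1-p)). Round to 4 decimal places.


For Bernoulli(p), Fisher information is I(p) = 1/(p*(1-p)).
p = 0.91, 1-p = 0.09.
p*(1-p) = 0.0819.
I(p) = 1/0.0819 = 12.2100

12.2100


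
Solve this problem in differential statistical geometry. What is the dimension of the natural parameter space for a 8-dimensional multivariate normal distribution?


Exponential family dimension calculation:
For 8-dim MVN: mean has 8 params, covariance has 8*9/2 = 36 unique entries.
Total dim = 8 + 36 = 44.

44


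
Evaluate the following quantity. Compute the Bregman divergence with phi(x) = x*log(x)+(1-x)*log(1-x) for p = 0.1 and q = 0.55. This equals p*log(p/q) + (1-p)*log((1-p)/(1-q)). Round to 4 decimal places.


Bregman divergence with negative entropy generator:
D = p*log(p/q) + (1-p)*log((1-p)/(1-q)).
p = 0.1, q = 0.55.
p*log(p/q) = 0.1*log(0.1/0.55) = -0.170475.
(1-p)*log((1-p)/(1-q)) = 0.9*log(0.9/0.45) = 0.623832.
D = -0.170475 + 0.623832 = 0.4534

0.4534


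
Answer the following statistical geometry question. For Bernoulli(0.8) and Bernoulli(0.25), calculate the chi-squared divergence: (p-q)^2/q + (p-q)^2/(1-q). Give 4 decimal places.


Chi-squared divergence between Bernoulli distributions:
chi^2 = (p-q)^2/q + (p-q)^2/(1-q).
p = 0.8, q = 0.25, p-q = 0.55.
(p-q)^2 = 0.3025.
term1 = 0.3025/0.25 = 1.21.
term2 = 0.3025/0.75 = 0.403333.
chi^2 = 1.21 + 0.403333 = 1.6133

1.6133


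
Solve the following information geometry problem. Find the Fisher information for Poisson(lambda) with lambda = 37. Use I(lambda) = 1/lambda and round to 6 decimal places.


Fisher information for Poisson: I(lambda) = 1/lambda.
lambda = 37.
I(lambda) = 1/37 = 0.027027

0.027027


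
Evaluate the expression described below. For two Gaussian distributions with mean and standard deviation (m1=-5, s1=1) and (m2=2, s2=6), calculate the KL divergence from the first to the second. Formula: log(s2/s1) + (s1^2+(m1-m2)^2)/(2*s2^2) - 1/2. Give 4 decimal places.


KL divergence between normal distributions:
KL = log(s2/s1) + (s1^2 + (m1-m2)^2)/(2*s2^2) - 1/2.
log(6/1) = 1.791759.
(1^2 + (-5-2)^2)/(2*6^2) = (1 + 49)/72 = 0.694444.
KL = 1.791759 + 0.694444 - 0.5 = 1.9862

1.9862


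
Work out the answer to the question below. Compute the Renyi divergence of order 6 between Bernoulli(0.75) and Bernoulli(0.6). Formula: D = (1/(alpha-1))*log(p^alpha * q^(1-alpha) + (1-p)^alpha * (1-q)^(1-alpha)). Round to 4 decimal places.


Renyi divergence of order alpha between Bernoulli distributions:
D = (1/(alpha-1))*log(p^alpha * q^(1-alpha) + (1-p)^alpha * (1-q)^(1-alpha)).
alpha = 6, p = 0.75, q = 0.6.
p^alpha * q^(1-alpha) = 0.75^6 * 0.6^-5 = 2.288818.
(1-p)^alpha * (1-q)^(1-alpha) = 0.25^6 * 0.4^-5 = 0.023842.
sum = 2.288818 + 0.023842 = 2.31266.
D = (1/5)*log(2.31266) = 0.1677

0.1677


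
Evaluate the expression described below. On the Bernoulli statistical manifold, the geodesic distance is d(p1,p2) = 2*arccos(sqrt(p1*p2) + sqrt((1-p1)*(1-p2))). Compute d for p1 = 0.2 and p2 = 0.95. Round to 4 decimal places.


Geodesic distance on Bernoulli manifold:
d(p1,p2) = 2*arccos(sqrt(p1*p2) + sqrt((1-p1)*(1-p2))).
sqrt(p1*p2) = sqrt(0.2*0.95) = 0.43589.
sqrt((1-p1)*(1-p2)) = sqrt(0.8*0.05) = 0.2.
arg = 0.43589 + 0.2 = 0.63589.
d = 2*arccos(0.63589) = 1.7633

1.7633


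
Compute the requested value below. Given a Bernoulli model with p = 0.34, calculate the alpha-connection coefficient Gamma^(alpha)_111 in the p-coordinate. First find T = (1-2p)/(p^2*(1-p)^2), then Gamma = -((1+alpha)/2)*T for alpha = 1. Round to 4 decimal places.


Skewness (Amari-Chentsov) tensor: T = (1-2p)/(p^2*(1-p)^2).
p = 0.34, 1-2p = 0.32, p^2 = 0.1156, (1-p)^2 = 0.4356.
T = 0.32/(0.1156 * 0.4356) = 6.354835.
In the p-coordinate, Gamma^(alpha) = Gamma^(0) - (alpha/2)*T with Gamma^(0) = (1/2)*g'(p) = -T/2,
so Gamma^(alpha) = -((1+alpha)/2)*T.
alpha = 1, -(1+alpha)/2 = -1.0.
Gamma = -1.0 * 6.354835 = -6.3548

-6.3548


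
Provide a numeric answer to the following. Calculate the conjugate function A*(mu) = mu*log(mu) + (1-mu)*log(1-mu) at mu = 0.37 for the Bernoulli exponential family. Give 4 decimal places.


Legendre transform for Bernoulli:
A*(mu) = mu*log(mu) + (1-mu)*log(1-mu).
mu = 0.37, 1-mu = 0.63.
mu*log(mu) = 0.37*log(0.37) = -0.367873.
(1-mu)*log(1-mu) = 0.63*log(0.63) = -0.291082.
A* = -0.367873 + -0.291082 = -0.6590

-0.6590


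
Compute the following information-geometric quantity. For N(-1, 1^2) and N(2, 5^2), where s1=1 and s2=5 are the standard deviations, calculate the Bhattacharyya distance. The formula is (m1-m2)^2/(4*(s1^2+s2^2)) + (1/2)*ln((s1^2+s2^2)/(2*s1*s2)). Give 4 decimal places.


Bhattacharyya distance between two Gaussians:
DB = (m1-m2)^2/(4*(s1^2+s2^2)) + (1/2)*ln((s1^2+s2^2)/(2*s1*s2)).
(m1-m2)^2 = (-3)^2 = 9.
s1^2+s2^2 = 1 + 25 = 26.
term1 = 9/104 = 0.086538.
term2 = 0.5*ln(26/10.0) = 0.477756.
DB = 0.086538 + 0.477756 = 0.5643

0.5643


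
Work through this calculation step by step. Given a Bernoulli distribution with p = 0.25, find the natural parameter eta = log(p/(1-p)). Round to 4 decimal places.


Natural parameter for Bernoulli: eta = log(p/(1-p)).
p = 0.25, 1-p = 0.75.
p/(1-p) = 0.333333.
eta = log(0.333333) = -1.0986

-1.0986


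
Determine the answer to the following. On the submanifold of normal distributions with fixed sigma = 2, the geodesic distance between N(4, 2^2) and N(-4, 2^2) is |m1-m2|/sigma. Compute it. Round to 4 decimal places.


On the fixed-variance normal subfamily, geodesic distance = |m1-m2|/sigma.
|4 - -4| = 8.
sigma = 2.
d = 8/2 = 4.0000

4.0000


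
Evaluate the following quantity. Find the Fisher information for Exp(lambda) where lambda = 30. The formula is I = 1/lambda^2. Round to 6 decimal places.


Fisher information for exponential: I(lambda) = 1/lambda^2.
lambda = 30, lambda^2 = 900.
I = 1/900 = 0.001111

0.001111


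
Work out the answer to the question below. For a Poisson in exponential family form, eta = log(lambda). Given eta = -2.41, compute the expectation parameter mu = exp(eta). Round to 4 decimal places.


Expectation parameter for Poisson exponential family:
mu = exp(eta).
eta = -2.41.
mu = exp(-2.41) = 0.0898

0.0898


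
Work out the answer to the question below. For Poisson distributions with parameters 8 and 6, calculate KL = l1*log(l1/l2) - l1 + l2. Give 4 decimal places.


KL divergence for Poisson:
KL = l1*log(l1/l2) - l1 + l2.
l1 = 8, l2 = 6.
log(8/6) = 0.287682.
l1*log(l1/l2) = 8 * 0.287682 = 2.301457.
KL = 2.301457 - 8 + 6 = 0.3015

0.3015


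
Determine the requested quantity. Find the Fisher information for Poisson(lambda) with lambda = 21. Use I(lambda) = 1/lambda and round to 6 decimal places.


Fisher information for Poisson: I(lambda) = 1/lambda.
lambda = 21.
I(lambda) = 1/21 = 0.047619

0.047619


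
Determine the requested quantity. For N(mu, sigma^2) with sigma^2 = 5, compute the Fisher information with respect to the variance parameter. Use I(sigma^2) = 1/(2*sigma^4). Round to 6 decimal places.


Fisher information for variance: I(sigma^2) = 1/(2*sigma^4).
sigma^2 = 5, so sigma^4 = 25.
I = 1/(2*25) = 1/50 = 0.020000

0.020000


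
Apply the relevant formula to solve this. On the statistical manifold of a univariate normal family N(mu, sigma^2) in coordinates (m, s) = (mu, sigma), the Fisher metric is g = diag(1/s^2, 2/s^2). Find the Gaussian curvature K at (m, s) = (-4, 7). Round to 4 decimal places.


The metric has the form g = (A dm^2 + B ds^2)/s^2 with A = 1, B = 2.
Substitute u = sqrt(A/B)*m: g = B*(du^2 + ds^2)/s^2, i.e. B times the
Poincare upper half-plane metric, which has constant Gaussian curvature -1.
Scaling a 2D metric by a constant c divides the Gaussian curvature by c,
so K = -1/B = -1/(2) = -0.5000 everywhere (the point (m, s) = (-4, 7) is irrelevant:
the curvature is constant).
The requested Gaussian curvature is K = -0.5000.

-0.5000


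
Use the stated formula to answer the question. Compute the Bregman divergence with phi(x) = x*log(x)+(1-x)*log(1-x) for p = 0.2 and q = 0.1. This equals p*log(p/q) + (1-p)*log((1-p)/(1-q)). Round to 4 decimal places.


Bregman divergence with negative entropy generator:
D = p*log(p/q) + (1-p)*log((1-p)/(1-q)).
p = 0.2, q = 0.1.
p*log(p/q) = 0.2*log(0.2/0.1) = 0.138629.
(1-p)*log((1-p)/(1-q)) = 0.8*log(0.8/0.9) = -0.094226.
D = 0.138629 + -0.094226 = 0.0444

0.0444


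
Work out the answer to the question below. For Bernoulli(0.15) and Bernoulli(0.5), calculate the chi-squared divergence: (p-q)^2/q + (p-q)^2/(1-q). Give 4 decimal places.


Chi-squared divergence between Bernoulli distributions:
chi^2 = (p-q)^2/q + (p-q)^2/(1-q).
p = 0.15, q = 0.5, p-q = -0.35.
(p-q)^2 = 0.1225.
term1 = 0.1225/0.5 = 0.245.
term2 = 0.1225/0.5 = 0.245.
chi^2 = 0.245 + 0.245 = 0.4900

0.4900


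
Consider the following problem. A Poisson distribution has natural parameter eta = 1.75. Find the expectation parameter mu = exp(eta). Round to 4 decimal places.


Expectation parameter for Poisson exponential family:
mu = exp(eta).
eta = 1.75.
mu = exp(1.75) = 5.7546

5.7546


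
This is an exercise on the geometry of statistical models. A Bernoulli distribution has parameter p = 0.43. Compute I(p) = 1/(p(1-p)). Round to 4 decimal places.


For Bernoulli(p), Fisher information is I(p) = 1/(p*(1-p)).
p = 0.43, 1-p = 0.57.
p*(1-p) = 0.2451.
I(p) = 1/0.2451 = 4.0800

4.0800


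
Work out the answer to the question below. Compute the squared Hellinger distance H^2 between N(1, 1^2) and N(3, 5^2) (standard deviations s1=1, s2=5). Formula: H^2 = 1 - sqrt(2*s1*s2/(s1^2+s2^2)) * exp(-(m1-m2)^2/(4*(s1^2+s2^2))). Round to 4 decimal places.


Squared Hellinger distance for Gaussians:
H^2 = 1 - sqrt(2*s1*s2/(s1^2+s2^2)) * exp(-(m1-m2)^2/(4*(s1^2+s2^2))).
s1^2 = 1, s2^2 = 25, s1^2+s2^2 = 26.
sqrt(2*1*5/(26)) = 0.620174.
(m1-m2)^2 = (-2)^2 = 4.
exp(-4/(4*26)) = exp(-0.038462) = 0.962269.
H^2 = 1 - 0.620174*0.962269 = 0.4032

0.4032


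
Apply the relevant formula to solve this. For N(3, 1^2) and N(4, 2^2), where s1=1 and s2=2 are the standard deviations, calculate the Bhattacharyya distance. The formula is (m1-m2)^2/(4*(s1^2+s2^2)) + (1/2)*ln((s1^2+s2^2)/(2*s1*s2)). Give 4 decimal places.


Bhattacharyya distance between two Gaussians:
DB = (m1-m2)^2/(4*(s1^2+s2^2)) + (1/2)*ln((s1^2+s2^2)/(2*s1*s2)).
(m1-m2)^2 = (-1)^2 = 1.
s1^2+s2^2 = 1 + 4 = 5.
term1 = 1/20 = 0.05.
term2 = 0.5*ln(5/4.0) = 0.111572.
DB = 0.05 + 0.111572 = 0.1616

0.1616


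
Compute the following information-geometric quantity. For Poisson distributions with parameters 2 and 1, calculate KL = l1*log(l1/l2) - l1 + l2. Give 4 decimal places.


KL divergence for Poisson:
KL = l1*log(l1/l2) - l1 + l2.
l1 = 2, l2 = 1.
log(2/1) = 0.693147.
l1*log(l1/l2) = 2 * 0.693147 = 1.386294.
KL = 1.386294 - 2 + 1 = 0.3863

0.3863


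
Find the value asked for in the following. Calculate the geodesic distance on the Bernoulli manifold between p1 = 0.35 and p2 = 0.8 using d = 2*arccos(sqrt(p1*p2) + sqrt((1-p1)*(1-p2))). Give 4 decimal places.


Geodesic distance on Bernoulli manifold:
d(p1,p2) = 2*arccos(sqrt(p1*p2) + sqrt((1-p1)*(1-p2))).
sqrt(p1*p2) = sqrt(0.35*0.8) = 0.52915.
sqrt((1-p1)*(1-p2)) = sqrt(0.65*0.2) = 0.360555.
arg = 0.52915 + 0.360555 = 0.889705.
d = 2*arccos(0.889705) = 0.9482

0.9482


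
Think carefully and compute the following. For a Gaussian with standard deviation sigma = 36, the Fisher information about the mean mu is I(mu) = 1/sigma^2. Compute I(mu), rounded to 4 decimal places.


The Fisher information for the mean of a normal distribution is I(mu) = 1/sigma^2.
sigma = 36, so sigma^2 = 1296.
I(mu) = 1/1296 = 0.0008

0.0008


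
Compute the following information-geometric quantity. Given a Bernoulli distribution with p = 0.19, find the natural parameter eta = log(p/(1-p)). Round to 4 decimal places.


Natural parameter for Bernoulli: eta = log(p/(1-p)).
p = 0.19, 1-p = 0.81.
p/(1-p) = 0.234568.
eta = log(0.234568) = -1.4500

-1.4500


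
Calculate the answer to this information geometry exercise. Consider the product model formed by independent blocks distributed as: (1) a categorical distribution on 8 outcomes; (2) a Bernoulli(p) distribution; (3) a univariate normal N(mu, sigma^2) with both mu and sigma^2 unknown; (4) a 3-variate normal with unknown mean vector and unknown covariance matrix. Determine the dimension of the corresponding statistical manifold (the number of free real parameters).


The dimension of a statistical manifold equals the number of free
(independent) real parameters of the model. For a product of independent
blocks the parameter counts add.
- categorical on 8 outcomes (probabilities sum to 1): 8-1 = 7.
- Bernoulli (p): 1.
- normal (mu, sigma^2): 2.
- 3-variate normal: 3 (mean) + 3*4/2 = 6 (symmetric covariance) = 9.
Total = 7 + 1 + 2 + 9 = 19.
Dimension = 19

19


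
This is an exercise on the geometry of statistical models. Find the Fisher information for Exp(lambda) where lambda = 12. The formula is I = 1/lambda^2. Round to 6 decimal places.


Fisher information for exponential: I(lambda) = 1/lambda^2.
lambda = 12, lambda^2 = 144.
I = 1/144 = 0.006944

0.006944


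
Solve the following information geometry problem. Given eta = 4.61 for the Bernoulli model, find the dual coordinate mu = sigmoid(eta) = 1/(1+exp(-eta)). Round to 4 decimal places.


Dual coordinate (expectation parameter) for Bernoulli:
mu = 1/(1+exp(-eta)).
eta = 4.61.
exp(-eta) = exp(-4.61) = 0.009952.
mu = 1/(1+0.009952) = 0.9901

0.9901


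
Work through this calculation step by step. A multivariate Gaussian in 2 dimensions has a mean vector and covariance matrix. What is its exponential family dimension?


Exponential family dimension calculation:
For 2-dim MVN: mean has 2 params, covariance has 2*3/2 = 3 unique entries.
Total dim = 2 + 3 = 5.

5


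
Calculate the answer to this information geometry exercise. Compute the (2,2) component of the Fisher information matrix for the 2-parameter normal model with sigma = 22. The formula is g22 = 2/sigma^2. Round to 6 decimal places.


For the 2-parameter normal family, the Fisher metric has:
  g11 = 1/sigma^2, g22 = 2/sigma^2.
sigma = 22, sigma^2 = 484.
g22 = 0.004132

0.004132


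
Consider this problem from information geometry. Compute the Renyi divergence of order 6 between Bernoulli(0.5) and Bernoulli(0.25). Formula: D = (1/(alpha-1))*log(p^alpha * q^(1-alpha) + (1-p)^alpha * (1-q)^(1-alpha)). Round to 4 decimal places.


Renyi divergence of order alpha between Bernoulli distributions:
D = (1/(alpha-1))*log(p^alpha * q^(1-alpha) + (1-p)^alpha * (1-q)^(1-alpha)).
alpha = 6, p = 0.5, q = 0.25.
p^alpha * q^(1-alpha) = 0.5^6 * 0.25^-5 = 16.0.
(1-p)^alpha * (1-q)^(1-alpha) = 0.5^6 * 0.75^-5 = 0.065844.
sum = 16.0 + 0.065844 = 16.065844.
D = (1/5)*log(16.065844) = 0.5553

0.5553


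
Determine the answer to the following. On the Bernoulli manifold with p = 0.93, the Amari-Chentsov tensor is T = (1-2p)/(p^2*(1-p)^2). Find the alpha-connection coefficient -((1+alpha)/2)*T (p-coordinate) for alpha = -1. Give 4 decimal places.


Skewness (Amari-Chentsov) tensor: T = (1-2p)/(p^2*(1-p)^2).
p = 0.93, 1-2p = -0.86, p^2 = 0.8649, (1-p)^2 = 0.0049.
T = -0.86/(0.8649 * 0.0049) = -202.92543.
In the p-coordinate, Gamma^(alpha) = Gamma^(0) - (alpha/2)*T with Gamma^(0) = (1/2)*g'(p) = -T/2,
so Gamma^(alpha) = -((1+alpha)/2)*T.
alpha = -1, -(1+alpha)/2 = 0.0.
Gamma = 0.0 * -202.92543 = 0.0000

0.0000


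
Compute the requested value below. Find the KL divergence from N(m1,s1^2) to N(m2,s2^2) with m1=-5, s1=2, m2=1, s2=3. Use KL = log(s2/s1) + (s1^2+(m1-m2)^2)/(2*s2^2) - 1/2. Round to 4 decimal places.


KL divergence between normal distributions:
KL = log(s2/s1) + (s1^2 + (m1-m2)^2)/(2*s2^2) - 1/2.
log(3/2) = 0.405465.
(2^2 + (-5-1)^2)/(2*3^2) = (4 + 36)/18 = 2.222222.
KL = 0.405465 + 2.222222 - 0.5 = 2.1277

2.1277


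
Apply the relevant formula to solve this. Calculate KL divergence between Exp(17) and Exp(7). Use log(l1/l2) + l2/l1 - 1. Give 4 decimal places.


KL divergence for exponential family:
KL = log(l1/l2) + l2/l1 - 1.
log(17/7) = 0.887303.
7/17 = 0.411765.
KL = 0.887303 + 0.411765 - 1 = 0.2991

0.2991


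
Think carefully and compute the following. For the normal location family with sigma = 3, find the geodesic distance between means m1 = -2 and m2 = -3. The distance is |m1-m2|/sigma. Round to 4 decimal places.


On the fixed-variance normal subfamily, geodesic distance = |m1-m2|/sigma.
|-2 - -3| = 1.
sigma = 3.
d = 1/3 = 0.3333

0.3333


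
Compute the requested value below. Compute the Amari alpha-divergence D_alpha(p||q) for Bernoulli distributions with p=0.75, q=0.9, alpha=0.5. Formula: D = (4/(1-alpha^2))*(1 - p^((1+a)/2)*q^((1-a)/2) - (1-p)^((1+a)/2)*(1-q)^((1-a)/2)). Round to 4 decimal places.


Amari alpha-divergence:
D = (4/(1-alpha^2))*(1 - p^((1+a)/2)*q^((1-a)/2) - (1-p)^((1+a)/2)*(1-q)^((1-a)/2)).
alpha = 0.5, p = 0.75, q = 0.9.
e1 = (1+alpha)/2 = 0.75, e2 = (1-alpha)/2 = 0.25.
t1 = p^e1 * q^e2 = 0.75^0.75 * 0.9^0.25 = 0.784976.
t2 = (1-p)^e1 * (1-q)^e2 = 0.25^0.75 * 0.1^0.25 = 0.198818.
4/(1-alpha^2) = 5.333333.
D = 5.333333*(1 - 0.784976 - 0.198818) = 0.0864

0.0864


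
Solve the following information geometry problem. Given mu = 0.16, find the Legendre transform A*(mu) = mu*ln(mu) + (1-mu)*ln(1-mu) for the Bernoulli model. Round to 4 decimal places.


Legendre transform for Bernoulli:
A*(mu) = mu*log(mu) + (1-mu)*log(1-mu).
mu = 0.16, 1-mu = 0.84.
mu*log(mu) = 0.16*log(0.16) = -0.293213.
(1-mu)*log(1-mu) = 0.84*log(0.84) = -0.146457.
A* = -0.293213 + -0.146457 = -0.4397

-0.4397


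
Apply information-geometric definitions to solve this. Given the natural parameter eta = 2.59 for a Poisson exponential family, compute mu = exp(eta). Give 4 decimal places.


Expectation parameter for Poisson exponential family:
mu = exp(eta).
eta = 2.59.
mu = exp(2.59) = 13.3298

13.3298


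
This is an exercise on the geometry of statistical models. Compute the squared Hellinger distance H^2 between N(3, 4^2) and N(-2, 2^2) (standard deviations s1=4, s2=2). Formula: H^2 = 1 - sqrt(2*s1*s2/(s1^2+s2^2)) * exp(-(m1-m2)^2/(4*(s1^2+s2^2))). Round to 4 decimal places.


Squared Hellinger distance for Gaussians:
H^2 = 1 - sqrt(2*s1*s2/(s1^2+s2^2)) * exp(-(m1-m2)^2/(4*(s1^2+s2^2))).
s1^2 = 16, s2^2 = 4, s1^2+s2^2 = 20.
sqrt(2*4*2/(20)) = 0.894427.
(m1-m2)^2 = (5)^2 = 25.
exp(-25/(4*20)) = exp(-0.3125) = 0.731616.
H^2 = 1 - 0.894427*0.731616 = 0.3456

0.3456


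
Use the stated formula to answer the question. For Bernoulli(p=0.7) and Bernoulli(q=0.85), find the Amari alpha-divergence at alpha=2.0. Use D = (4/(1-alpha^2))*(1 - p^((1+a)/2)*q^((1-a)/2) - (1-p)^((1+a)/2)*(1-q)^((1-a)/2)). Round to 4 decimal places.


Amari alpha-divergence:
D = (4/(1-alpha^2))*(1 - p^((1+a)/2)*q^((1-a)/2) - (1-p)^((1+a)/2)*(1-q)^((1-a)/2)).
alpha = 2.0, p = 0.7, q = 0.85.
e1 = (1+alpha)/2 = 1.5, e2 = (1-alpha)/2 = -0.5.
t1 = p^e1 * q^e2 = 0.7^1.5 * 0.85^-0.5 = 0.63524.
t2 = (1-p)^e1 * (1-q)^e2 = 0.3^1.5 * 0.15^-0.5 = 0.424264.
4/(1-alpha^2) = -1.333333.
D = -1.333333*(1 - 0.63524 - 0.424264) = 0.0793

0.0793


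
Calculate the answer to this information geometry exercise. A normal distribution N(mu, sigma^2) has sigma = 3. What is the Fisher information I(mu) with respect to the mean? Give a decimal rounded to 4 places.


The Fisher information for the mean of a normal distribution is I(mu) = 1/sigma^2.
sigma = 3, so sigma^2 = 9.
I(mu) = 1/9 = 0.1111

0.1111


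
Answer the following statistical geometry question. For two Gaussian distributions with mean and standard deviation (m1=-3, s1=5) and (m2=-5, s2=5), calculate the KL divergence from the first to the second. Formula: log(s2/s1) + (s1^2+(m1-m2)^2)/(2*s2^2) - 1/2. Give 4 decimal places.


KL divergence between normal distributions:
KL = log(s2/s1) + (s1^2 + (m1-m2)^2)/(2*s2^2) - 1/2.
log(5/5) = 0.0.
(5^2 + (-3--5)^2)/(2*5^2) = (25 + 4)/50 = 0.58.
KL = 0.0 + 0.58 - 0.5 = 0.0800

0.0800


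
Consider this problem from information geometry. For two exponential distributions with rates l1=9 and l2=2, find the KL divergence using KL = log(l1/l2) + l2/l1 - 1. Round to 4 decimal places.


KL divergence for exponential family:
KL = log(l1/l2) + l2/l1 - 1.
log(9/2) = 1.504077.
2/9 = 0.222222.
KL = 1.504077 + 0.222222 - 1 = 0.7263

0.7263


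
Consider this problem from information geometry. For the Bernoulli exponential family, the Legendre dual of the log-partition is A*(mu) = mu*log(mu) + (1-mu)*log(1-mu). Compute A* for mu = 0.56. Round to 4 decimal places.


Legendre transform for Bernoulli:
A*(mu) = mu*log(mu) + (1-mu)*log(1-mu).
mu = 0.56, 1-mu = 0.44.
mu*log(mu) = 0.56*log(0.56) = -0.324698.
(1-mu)*log(1-mu) = 0.44*log(0.44) = -0.361231.
A* = -0.324698 + -0.361231 = -0.6859

-0.6859


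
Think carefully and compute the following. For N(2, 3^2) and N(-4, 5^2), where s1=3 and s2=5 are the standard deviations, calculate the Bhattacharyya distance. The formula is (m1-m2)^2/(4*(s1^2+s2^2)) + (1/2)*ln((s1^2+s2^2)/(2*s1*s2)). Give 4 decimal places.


Bhattacharyya distance between two Gaussians:
DB = (m1-m2)^2/(4*(s1^2+s2^2)) + (1/2)*ln((s1^2+s2^2)/(2*s1*s2)).
(m1-m2)^2 = (6)^2 = 36.
s1^2+s2^2 = 9 + 25 = 34.
term1 = 36/136 = 0.264706.
term2 = 0.5*ln(34/30.0) = 0.062582.
DB = 0.264706 + 0.062582 = 0.3273

0.3273


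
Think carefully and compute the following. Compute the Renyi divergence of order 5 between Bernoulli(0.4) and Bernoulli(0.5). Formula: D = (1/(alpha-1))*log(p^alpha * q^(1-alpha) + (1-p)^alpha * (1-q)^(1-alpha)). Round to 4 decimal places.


Renyi divergence of order alpha between Bernoulli distributions:
D = (1/(alpha-1))*log(p^alpha * q^(1-alpha) + (1-p)^alpha * (1-q)^(1-alpha)).
alpha = 5, p = 0.4, q = 0.5.
p^alpha * q^(1-alpha) = 0.4^5 * 0.5^-4 = 0.16384.
(1-p)^alpha * (1-q)^(1-alpha) = 0.6^5 * 0.5^-4 = 1.24416.
sum = 0.16384 + 1.24416 = 1.408.
D = (1/4)*log(1.408) = 0.0855

0.0855


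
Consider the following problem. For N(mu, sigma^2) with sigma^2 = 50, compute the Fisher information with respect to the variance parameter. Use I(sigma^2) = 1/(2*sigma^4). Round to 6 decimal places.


Fisher information for variance: I(sigma^2) = 1/(2*sigma^4).
sigma^2 = 50, so sigma^4 = 2500.
I = 1/(2*2500) = 1/5000 = 0.000200

0.000200


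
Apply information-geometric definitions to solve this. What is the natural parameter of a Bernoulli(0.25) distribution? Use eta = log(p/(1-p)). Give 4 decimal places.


Natural parameter for Bernoulli: eta = log(p/(1-p)).
p = 0.25, 1-p = 0.75.
p/(1-p) = 0.333333.
eta = log(0.333333) = -1.0986

-1.0986


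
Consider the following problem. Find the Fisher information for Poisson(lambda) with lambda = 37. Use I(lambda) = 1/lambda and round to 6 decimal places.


Fisher information for Poisson: I(lambda) = 1/lambda.
lambda = 37.
I(lambda) = 1/37 = 0.027027

0.027027


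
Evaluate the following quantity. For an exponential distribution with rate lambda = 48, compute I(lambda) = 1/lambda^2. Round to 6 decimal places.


Fisher information for exponential: I(lambda) = 1/lambda^2.
lambda = 48, lambda^2 = 2304.
I = 1/2304 = 0.000434

0.000434


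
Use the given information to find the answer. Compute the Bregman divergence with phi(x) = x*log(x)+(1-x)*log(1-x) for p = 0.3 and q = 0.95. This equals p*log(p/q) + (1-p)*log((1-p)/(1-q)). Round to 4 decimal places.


Bregman divergence with negative entropy generator:
D = p*log(p/q) + (1-p)*log((1-p)/(1-q)).
p = 0.3, q = 0.95.
p*log(p/q) = 0.3*log(0.3/0.95) = -0.345804.
(1-p)*log((1-p)/(1-q)) = 0.7*log(0.7/0.05) = 1.84734.
D = -0.345804 + 1.84734 = 1.5015

1.5015


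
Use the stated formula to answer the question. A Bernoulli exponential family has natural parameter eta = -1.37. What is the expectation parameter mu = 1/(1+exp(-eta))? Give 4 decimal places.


Dual coordinate (expectation parameter) for Bernoulli:
mu = 1/(1+exp(-eta)).
eta = -1.37.
exp(-eta) = exp(1.37) = 3.935351.
mu = 1/(1+3.935351) = 0.2026

0.2026


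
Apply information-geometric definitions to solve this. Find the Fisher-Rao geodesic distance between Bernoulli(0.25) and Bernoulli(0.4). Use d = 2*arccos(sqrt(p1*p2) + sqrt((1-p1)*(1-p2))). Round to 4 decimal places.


Geodesic distance on Bernoulli manifold:
d(p1,p2) = 2*arccos(sqrt(p1*p2) + sqrt((1-p1)*(1-p2))).
sqrt(p1*p2) = sqrt(0.25*0.4) = 0.316228.
sqrt((1-p1)*(1-p2)) = sqrt(0.75*0.6) = 0.67082.
arg = 0.316228 + 0.67082 = 0.987048.
d = 2*arccos(0.987048) = 0.3222

0.3222


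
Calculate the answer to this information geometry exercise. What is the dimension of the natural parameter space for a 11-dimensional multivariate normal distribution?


Exponential family dimension calculation:
For 11-dim MVN: mean has 11 params, covariance has 11*12/2 = 66 unique entries.
Total dim = 11 + 66 = 77.

77


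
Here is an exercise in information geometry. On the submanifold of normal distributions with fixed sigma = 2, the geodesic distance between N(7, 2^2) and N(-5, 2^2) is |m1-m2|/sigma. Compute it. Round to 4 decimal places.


On the fixed-variance normal subfamily, geodesic distance = |m1-m2|/sigma.
|7 - -5| = 12.
sigma = 2.
d = 12/2 = 6.0000

6.0000


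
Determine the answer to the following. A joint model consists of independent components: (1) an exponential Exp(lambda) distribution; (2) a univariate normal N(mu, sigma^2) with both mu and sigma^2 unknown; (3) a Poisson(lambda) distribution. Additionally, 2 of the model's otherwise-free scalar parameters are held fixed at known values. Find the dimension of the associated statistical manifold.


The dimension of a statistical manifold equals the number of free
(independent) real parameters of the model. For a product of independent
blocks the parameter counts add.
- exponential (lambda): 1.
- normal (mu, sigma^2): 2.
- Poisson (lambda): 1.
Total = 1 + 2 + 1 = 4.
2 parameter(s) fixed at known values: 4 - 2 = 2.
Dimension = 2

2


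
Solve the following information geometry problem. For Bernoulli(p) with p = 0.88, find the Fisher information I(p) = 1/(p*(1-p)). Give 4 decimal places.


For Bernoulli(p), Fisher information is I(p) = 1/(p*(1-p)).
p = 0.88, 1-p = 0.12.
p*(1-p) = 0.1056.
I(p) = 1/0.1056 = 9.4697

9.4697


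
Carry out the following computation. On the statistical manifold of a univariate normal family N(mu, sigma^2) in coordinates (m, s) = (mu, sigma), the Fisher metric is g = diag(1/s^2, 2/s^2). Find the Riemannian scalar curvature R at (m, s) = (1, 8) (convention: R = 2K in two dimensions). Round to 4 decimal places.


The metric has the form g = (A dm^2 + B ds^2)/s^2 with A = 1, B = 2.
Substitute u = sqrt(A/B)*m: g = B*(du^2 + ds^2)/s^2, i.e. B times the
Poincare upper half-plane metric, which has constant Gaussian curvature -1.
Scaling a 2D metric by a constant c divides the Gaussian curvature by c,
so K = -1/B = -1/(2) = -0.5000 everywhere (the point (m, s) = (1, 8) is irrelevant:
the curvature is constant).
Scalar curvature in dimension 2: R = 2K = -2/(2) = -1.0000.

-1.0000


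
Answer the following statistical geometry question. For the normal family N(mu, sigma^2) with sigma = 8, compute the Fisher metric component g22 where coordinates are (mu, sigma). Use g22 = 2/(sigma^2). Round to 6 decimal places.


For the 2-parameter normal family, the Fisher metric has:
  g11 = 1/sigma^2, g22 = 2/sigma^2.
sigma = 8, sigma^2 = 64.
g22 = 0.031250

0.031250


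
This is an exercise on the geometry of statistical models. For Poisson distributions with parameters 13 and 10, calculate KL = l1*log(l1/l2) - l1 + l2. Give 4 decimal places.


KL divergence for Poisson:
KL = l1*log(l1/l2) - l1 + l2.
l1 = 13, l2 = 10.
log(13/10) = 0.262364.
l1*log(l1/l2) = 13 * 0.262364 = 3.410735.
KL = 3.410735 - 13 + 10 = 0.4107

0.4107


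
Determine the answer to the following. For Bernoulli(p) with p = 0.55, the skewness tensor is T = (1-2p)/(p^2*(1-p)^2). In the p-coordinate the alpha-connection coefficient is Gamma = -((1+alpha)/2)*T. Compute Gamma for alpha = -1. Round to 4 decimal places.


Skewness (Amari-Chentsov) tensor: T = (1-2p)/(p^2*(1-p)^2).
p = 0.55, 1-2p = -0.1, p^2 = 0.3025, (1-p)^2 = 0.2025.
T = -0.1/(0.3025 * 0.2025) = -1.632486.
In the p-coordinate, Gamma^(alpha) = Gamma^(0) - (alpha/2)*T with Gamma^(0) = (1/2)*g'(p) = -T/2,
so Gamma^(alpha) = -((1+alpha)/2)*T.
alpha = -1, -(1+alpha)/2 = 0.0.
Gamma = 0.0 * -1.632486 = 0.0000

0.0000


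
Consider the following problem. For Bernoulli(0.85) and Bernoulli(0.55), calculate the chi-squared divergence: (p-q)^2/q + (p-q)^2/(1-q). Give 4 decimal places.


Chi-squared divergence between Bernoulli distributions:
chi^2 = (p-q)^2/q + (p-q)^2/(1-q).
p = 0.85, q = 0.55, p-q = 0.3.
(p-q)^2 = 0.09.
term1 = 0.09/0.55 = 0.163636.
term2 = 0.09/0.45 = 0.2.
chi^2 = 0.163636 + 0.2 = 0.3636

0.3636


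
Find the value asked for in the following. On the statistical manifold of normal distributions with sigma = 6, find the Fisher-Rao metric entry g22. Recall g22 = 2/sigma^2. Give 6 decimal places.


For the 2-parameter normal family, the Fisher metric has:
  g11 = 1/sigma^2, g22 = 2/sigma^2.
sigma = 6, sigma^2 = 36.
g22 = 0.055556

0.055556


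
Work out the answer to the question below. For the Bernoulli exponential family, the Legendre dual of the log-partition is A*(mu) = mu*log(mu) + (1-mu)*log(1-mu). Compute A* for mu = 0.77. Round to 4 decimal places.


Legendre transform for Bernoulli:
A*(mu) = mu*log(mu) + (1-mu)*log(1-mu).
mu = 0.77, 1-mu = 0.23.
mu*log(mu) = 0.77*log(0.77) = -0.201251.
(1-mu)*log(1-mu) = 0.23*log(0.23) = -0.338025.
A* = -0.201251 + -0.338025 = -0.5393

-0.5393


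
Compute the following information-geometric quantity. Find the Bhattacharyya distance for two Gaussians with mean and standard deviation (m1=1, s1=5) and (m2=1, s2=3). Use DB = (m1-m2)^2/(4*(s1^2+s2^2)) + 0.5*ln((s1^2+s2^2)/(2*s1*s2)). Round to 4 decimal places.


Bhattacharyya distance between two Gaussians:
DB = (m1-m2)^2/(4*(s1^2+s2^2)) + (1/2)*ln((s1^2+s2^2)/(2*s1*s2)).
(m1-m2)^2 = (0)^2 = 0.
s1^2+s2^2 = 25 + 9 = 34.
term1 = 0/136 = 0.0.
term2 = 0.5*ln(34/30.0) = 0.062582.
DB = 0.0 + 0.062582 = 0.0626

0.0626


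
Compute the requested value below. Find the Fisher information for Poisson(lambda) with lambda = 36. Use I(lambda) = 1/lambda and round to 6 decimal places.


Fisher information for Poisson: I(lambda) = 1/lambda.
lambda = 36.
I(lambda) = 1/36 = 0.027778

0.027778


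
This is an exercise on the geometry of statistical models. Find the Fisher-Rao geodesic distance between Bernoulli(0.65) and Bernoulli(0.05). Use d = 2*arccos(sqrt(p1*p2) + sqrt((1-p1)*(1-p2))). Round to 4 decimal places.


Geodesic distance on Bernoulli manifold:
d(p1,p2) = 2*arccos(sqrt(p1*p2) + sqrt((1-p1)*(1-p2))).
sqrt(p1*p2) = sqrt(0.65*0.05) = 0.180278.
sqrt((1-p1)*(1-p2)) = sqrt(0.35*0.95) = 0.576628.
arg = 0.180278 + 0.576628 = 0.756906.
d = 2*arccos(0.756906) = 1.4245

1.4245


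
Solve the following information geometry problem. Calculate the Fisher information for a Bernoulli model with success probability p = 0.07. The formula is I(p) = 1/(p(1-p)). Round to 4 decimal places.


For Bernoulli(p), Fisher information is I(p) = 1/(p*(1-p)).
p = 0.07, 1-p = 0.93.
p*(1-p) = 0.0651.
I(p) = 1/0.0651 = 15.3610

15.3610


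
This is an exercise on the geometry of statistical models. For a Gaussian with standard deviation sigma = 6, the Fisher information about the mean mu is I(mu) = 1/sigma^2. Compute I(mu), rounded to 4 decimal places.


The Fisher information for the mean of a normal distribution is I(mu) = 1/sigma^2.
sigma = 6, so sigma^2 = 36.
I(mu) = 1/36 = 0.0278

0.0278


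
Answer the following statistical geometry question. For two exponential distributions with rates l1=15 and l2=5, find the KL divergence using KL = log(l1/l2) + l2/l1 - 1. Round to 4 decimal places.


KL divergence for exponential family:
KL = log(l1/l2) + l2/l1 - 1.
log(15/5) = 1.098612.
5/15 = 0.333333.
KL = 1.098612 + 0.333333 - 1 = 0.4319

0.4319


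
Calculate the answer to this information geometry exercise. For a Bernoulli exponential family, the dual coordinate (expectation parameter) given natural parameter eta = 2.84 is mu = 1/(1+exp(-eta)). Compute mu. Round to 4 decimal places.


Dual coordinate (expectation parameter) for Bernoulli:
mu = 1/(1+exp(-eta)).
eta = 2.84.
exp(-eta) = exp(-2.84) = 0.058426.
mu = 1/(1+0.058426) = 0.9448

0.9448


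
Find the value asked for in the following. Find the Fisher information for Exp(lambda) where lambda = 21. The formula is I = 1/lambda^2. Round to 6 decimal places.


Fisher information for exponential: I(lambda) = 1/lambda^2.
lambda = 21, lambda^2 = 441.
I = 1/441 = 0.002268

0.002268


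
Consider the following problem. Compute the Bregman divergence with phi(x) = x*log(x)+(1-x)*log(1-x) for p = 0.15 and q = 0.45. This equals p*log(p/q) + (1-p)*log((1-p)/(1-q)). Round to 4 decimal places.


Bregman divergence with negative entropy generator:
D = p*log(p/q) + (1-p)*log((1-p)/(1-q)).
p = 0.15, q = 0.45.
p*log(p/q) = 0.15*log(0.15/0.45) = -0.164792.
(1-p)*log((1-p)/(1-q)) = 0.85*log(0.85/0.55) = 0.37002.
D = -0.164792 + 0.37002 = 0.2052

0.2052


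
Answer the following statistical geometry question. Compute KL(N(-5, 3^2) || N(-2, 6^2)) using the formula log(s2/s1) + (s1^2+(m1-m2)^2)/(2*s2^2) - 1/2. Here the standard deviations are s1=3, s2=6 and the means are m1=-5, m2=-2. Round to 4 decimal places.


KL divergence between normal distributions:
KL = log(s2/s1) + (s1^2 + (m1-m2)^2)/(2*s2^2) - 1/2.
log(6/3) = 0.693147.
(3^2 + (-5--2)^2)/(2*6^2) = (9 + 9)/72 = 0.25.
KL = 0.693147 + 0.25 - 0.5 = 0.4431

0.4431


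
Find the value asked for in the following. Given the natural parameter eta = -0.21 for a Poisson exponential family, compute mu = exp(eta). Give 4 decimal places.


Expectation parameter for Poisson exponential family:
mu = exp(eta).
eta = -0.21.
mu = exp(-0.21) = 0.8106

0.8106


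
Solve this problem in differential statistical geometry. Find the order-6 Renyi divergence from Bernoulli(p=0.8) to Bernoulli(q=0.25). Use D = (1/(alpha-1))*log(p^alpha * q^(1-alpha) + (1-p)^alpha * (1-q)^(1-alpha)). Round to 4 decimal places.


Renyi divergence of order alpha between Bernoulli distributions:
D = (1/(alpha-1))*log(p^alpha * q^(1-alpha) + (1-p)^alpha * (1-q)^(1-alpha)).
alpha = 6, p = 0.8, q = 0.25.
p^alpha * q^(1-alpha) = 0.8^6 * 0.25^-5 = 268.435456.
(1-p)^alpha * (1-q)^(1-alpha) = 0.2^6 * 0.75^-5 = 0.00027.
sum = 268.435456 + 0.00027 = 268.435726.
D = (1/5)*log(268.435726) = 1.1185

1.1185


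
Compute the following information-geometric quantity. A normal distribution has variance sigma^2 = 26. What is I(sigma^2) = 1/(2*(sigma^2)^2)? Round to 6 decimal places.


Fisher information for variance: I(sigma^2) = 1/(2*sigma^4).
sigma^2 = 26, so sigma^4 = 676.
I = 1/(2*676) = 1/1352 = 0.000740

0.000740


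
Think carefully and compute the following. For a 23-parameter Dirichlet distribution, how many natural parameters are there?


Exponential family dimension calculation:
Dirichlet with 23 components has 23 natural parameters.

23


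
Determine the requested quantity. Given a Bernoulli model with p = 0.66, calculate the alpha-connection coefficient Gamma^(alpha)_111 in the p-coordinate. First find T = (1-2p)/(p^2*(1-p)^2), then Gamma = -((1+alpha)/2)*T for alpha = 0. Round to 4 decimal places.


Skewness (Amari-Chentsov) tensor: T = (1-2p)/(p^2*(1-p)^2).
p = 0.66, 1-2p = -0.32, p^2 = 0.4356, (1-p)^2 = 0.1156.
T = -0.32/(0.4356 * 0.1156) = -6.354835.
In the p-coordinate, Gamma^(alpha) = Gamma^(0) - (alpha/2)*T with Gamma^(0) = (1/2)*g'(p) = -T/2,
so Gamma^(alpha) = -((1+alpha)/2)*T.
alpha = 0, -(1+alpha)/2 = -0.5.
Gamma = -0.5 * -6.354835 = 3.1774

3.1774


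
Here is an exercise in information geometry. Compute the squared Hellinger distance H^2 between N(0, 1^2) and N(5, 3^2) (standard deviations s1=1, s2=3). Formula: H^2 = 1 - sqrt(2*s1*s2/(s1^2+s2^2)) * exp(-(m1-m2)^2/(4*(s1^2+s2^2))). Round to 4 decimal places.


Squared Hellinger distance for Gaussians:
H^2 = 1 - sqrt(2*s1*s2/(s1^2+s2^2)) * exp(-(m1-m2)^2/(4*(s1^2+s2^2))).
s1^2 = 1, s2^2 = 9, s1^2+s2^2 = 10.
sqrt(2*1*3/(10)) = 0.774597.
(m1-m2)^2 = (-5)^2 = 25.
exp(-25/(4*10)) = exp(-0.625) = 0.535261.
H^2 = 1 - 0.774597*0.535261 = 0.5854

0.5854


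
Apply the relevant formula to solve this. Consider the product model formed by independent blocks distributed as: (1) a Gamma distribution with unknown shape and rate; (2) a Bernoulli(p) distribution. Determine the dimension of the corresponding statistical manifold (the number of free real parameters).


The dimension of a statistical manifold equals the number of free
(independent) real parameters of the model. For a product of independent
blocks the parameter counts add.
- Gamma (shape, rate): 2.
- Bernoulli (p): 1.
Total = 2 + 1 = 3.
Dimension = 3

3


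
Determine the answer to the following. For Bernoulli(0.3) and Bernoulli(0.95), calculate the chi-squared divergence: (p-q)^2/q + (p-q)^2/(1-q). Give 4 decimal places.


Chi-squared divergence between Bernoulli distributions:
chi^2 = (p-q)^2/q + (p-q)^2/(1-q).
p = 0.3, q = 0.95, p-q = -0.65.
(p-q)^2 = 0.4225.
term1 = 0.4225/0.95 = 0.444737.
term2 = 0.4225/0.05 = 8.45.
chi^2 = 0.444737 + 8.45 = 8.8947

8.8947


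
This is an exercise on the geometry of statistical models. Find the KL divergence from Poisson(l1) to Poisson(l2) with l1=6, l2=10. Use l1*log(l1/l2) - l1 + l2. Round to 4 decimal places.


KL divergence for Poisson:
KL = l1*log(l1/l2) - l1 + l2.
l1 = 6, l2 = 10.
log(6/10) = -0.510826.
l1*log(l1/l2) = 6 * -0.510826 = -3.064954.
KL = -3.064954 - 6 + 10 = 0.9350

0.9350


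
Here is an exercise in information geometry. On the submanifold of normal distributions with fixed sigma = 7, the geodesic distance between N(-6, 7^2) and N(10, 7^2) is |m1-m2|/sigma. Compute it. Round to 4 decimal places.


On the fixed-variance normal subfamily, geodesic distance = |m1-m2|/sigma.
|-6 - 10| = 16.
sigma = 7.
d = 16/7 = 2.2857

2.2857


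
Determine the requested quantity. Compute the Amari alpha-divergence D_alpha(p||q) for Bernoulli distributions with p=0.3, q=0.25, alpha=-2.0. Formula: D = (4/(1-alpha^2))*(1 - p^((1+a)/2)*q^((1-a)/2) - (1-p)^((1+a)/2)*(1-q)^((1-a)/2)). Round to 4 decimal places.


Amari alpha-divergence:
D = (4/(1-alpha^2))*(1 - p^((1+a)/2)*q^((1-a)/2) - (1-p)^((1+a)/2)*(1-q)^((1-a)/2)).
alpha = -2.0, p = 0.3, q = 0.25.
e1 = (1+alpha)/2 = -0.5, e2 = (1-alpha)/2 = 1.5.
t1 = p^e1 * q^e2 = 0.3^-0.5 * 0.25^1.5 = 0.228218.
t2 = (1-p)^e1 * (1-q)^e2 = 0.7^-0.5 * 0.75^1.5 = 0.776324.
4/(1-alpha^2) = -1.333333.
D = -1.333333*(1 - 0.228218 - 0.776324) = 0.0061

0.0061
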